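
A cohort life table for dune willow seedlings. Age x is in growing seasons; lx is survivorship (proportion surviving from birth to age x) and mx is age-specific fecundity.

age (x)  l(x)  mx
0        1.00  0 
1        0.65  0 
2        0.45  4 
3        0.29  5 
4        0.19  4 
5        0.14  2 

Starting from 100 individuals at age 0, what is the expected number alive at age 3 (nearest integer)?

Expected survivors = N0 · l_3 = 100 × 0.29 = 29 → 29

29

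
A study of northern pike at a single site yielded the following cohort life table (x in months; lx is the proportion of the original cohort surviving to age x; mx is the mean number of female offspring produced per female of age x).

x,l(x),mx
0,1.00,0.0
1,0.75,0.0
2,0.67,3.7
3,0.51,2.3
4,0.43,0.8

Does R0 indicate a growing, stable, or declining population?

growing

R0 = Σ lx·mx = 0 + 0 + 2.479 + 1.173 + 0.344 = 3.996
R0 > 1, so the population is growing.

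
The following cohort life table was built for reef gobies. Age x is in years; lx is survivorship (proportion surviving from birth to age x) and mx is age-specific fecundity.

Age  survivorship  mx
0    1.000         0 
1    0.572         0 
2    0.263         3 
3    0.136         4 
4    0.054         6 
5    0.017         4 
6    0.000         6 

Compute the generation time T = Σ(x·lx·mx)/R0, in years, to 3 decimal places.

2.809

lx·mx: 0, 0, 0.789, 0.544, 0.324, 0.068, 0 → R0 = 1.725
x·lx·mx: 0, 0, 1.578, 1.632, 1.296, 0.34, 0 → Σ = 4.846
T = 4.846 / 1.725 = 2.809275… → 2.809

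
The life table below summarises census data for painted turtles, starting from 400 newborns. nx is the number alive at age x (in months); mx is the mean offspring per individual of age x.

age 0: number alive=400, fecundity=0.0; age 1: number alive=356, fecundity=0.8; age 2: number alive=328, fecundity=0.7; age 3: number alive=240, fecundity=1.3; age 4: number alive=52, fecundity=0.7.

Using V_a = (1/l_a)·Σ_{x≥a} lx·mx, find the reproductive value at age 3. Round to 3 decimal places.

lx = nx/n0 = nx/400: 1, 0.89, 0.82, 0.6, 0.13
lx·mx for x ≥ 3: 0.78, 0.091 → sum = 0.871
V_3 = 0.871 / l_3 = 0.871 / 0.6 = 1.451667… → 1.452

1.452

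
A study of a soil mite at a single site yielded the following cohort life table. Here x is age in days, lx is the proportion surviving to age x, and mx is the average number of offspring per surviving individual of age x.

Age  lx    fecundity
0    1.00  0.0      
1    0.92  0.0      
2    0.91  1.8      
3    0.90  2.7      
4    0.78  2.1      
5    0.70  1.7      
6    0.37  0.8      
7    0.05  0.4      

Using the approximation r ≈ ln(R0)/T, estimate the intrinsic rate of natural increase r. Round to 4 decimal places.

R0 = Σ lx·mx = 0 + 0 + 1.638 + 2.43 + 1.638 + 1.19 + 0.296 + 0.02 = 7.212
Σ x·lx·mx = 24.984; T = 24.984/7.212 = 3.46423…
r ≈ ln(R0)/T = ln(7.212)/3.46423… = 0.570328… → 0.5703

0.5703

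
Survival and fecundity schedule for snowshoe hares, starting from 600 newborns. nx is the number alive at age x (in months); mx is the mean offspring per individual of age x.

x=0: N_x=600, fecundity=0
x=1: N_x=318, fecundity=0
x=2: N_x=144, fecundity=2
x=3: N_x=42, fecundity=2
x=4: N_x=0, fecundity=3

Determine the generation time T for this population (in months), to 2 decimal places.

lx = nx/n0 = nx/600: 1, 0.53, 0.24, 0.07, 0
lx·mx: 0, 0, 0.48, 0.14, 0 → R0 = 0.62
x·lx·mx: 0, 0, 0.96, 0.42, 0 → Σ = 1.38
T = 1.38 / 0.62 = 2.225806… → 2.23

2.23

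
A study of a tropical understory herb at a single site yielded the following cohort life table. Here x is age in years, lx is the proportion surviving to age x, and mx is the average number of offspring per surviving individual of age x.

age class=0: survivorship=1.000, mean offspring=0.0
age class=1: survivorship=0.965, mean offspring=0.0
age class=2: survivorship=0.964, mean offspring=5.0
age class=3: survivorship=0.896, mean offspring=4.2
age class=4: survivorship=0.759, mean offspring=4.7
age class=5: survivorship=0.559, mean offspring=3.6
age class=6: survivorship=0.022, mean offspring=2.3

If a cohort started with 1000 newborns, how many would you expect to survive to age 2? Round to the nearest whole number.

964

Expected survivors = N0 · l_2 = 1000 × 0.964 = 964 → 964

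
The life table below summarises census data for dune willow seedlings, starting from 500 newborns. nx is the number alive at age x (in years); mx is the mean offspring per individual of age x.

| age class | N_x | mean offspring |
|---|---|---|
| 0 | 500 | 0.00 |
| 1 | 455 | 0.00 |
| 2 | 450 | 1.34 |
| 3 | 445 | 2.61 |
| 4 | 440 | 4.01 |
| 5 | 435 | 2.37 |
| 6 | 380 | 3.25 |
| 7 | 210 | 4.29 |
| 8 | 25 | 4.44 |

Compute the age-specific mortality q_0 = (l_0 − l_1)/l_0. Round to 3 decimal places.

lx = nx/n0 = nx/500: 1, 0.91, 0.9, 0.89, 0.88, 0.87, 0.76, 0.42, 0.05
q_0 = (l_0 − l_1) / l_0 = (1 − 0.91) / 1
     = 0.09 / 1 = 0.09 → 0.090

0.090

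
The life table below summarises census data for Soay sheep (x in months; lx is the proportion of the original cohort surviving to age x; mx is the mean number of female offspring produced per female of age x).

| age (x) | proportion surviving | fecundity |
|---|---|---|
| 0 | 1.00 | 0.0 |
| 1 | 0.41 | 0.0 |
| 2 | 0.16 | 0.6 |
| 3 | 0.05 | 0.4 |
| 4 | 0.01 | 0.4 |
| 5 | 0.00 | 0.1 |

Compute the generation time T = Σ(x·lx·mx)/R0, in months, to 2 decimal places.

lx·mx: 0, 0, 0.096, 0.02, 0.004, 0 → R0 = 0.12
x·lx·mx: 0, 0, 0.192, 0.06, 0.016, 0 → Σ = 0.268
T = 0.268 / 0.12 = 2.233333… → 2.23

2.23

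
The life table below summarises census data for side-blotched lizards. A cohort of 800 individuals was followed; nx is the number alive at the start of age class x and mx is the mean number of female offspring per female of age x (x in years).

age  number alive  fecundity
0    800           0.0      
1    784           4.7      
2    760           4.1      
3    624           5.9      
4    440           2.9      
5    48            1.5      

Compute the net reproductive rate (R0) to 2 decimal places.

lx = nx/n0 = nx/800: 1, 0.98, 0.95, 0.78, 0.55, 0.06
lx·mx by age: 0, 4.606, 3.895, 4.602, 1.595, 0.09
R0 = Σ lx·mx = 14.788 → 14.79

14.79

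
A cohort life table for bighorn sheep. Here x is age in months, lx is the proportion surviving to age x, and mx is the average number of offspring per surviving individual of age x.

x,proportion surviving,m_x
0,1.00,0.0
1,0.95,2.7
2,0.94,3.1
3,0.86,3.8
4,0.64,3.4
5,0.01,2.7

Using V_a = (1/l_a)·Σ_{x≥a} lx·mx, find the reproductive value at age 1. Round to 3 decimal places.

lx·mx for x ≥ 1: 2.565, 2.914, 3.268, 2.176, 0.027 → sum = 10.95
V_1 = 10.95 / l_1 = 10.95 / 0.95 = 11.526316… → 11.526

11.526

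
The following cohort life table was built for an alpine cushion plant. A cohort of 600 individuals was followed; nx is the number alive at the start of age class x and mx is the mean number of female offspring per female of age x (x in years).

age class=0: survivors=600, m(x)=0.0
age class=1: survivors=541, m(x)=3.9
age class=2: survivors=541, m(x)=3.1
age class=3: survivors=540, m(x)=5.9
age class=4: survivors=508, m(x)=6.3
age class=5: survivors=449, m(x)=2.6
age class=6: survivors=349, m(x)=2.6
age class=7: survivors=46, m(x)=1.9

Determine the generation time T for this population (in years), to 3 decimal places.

lx = nx/n0 = nx/600: 1, 0.90167…, 0.90167…, 0.9, 0.84667…, 0.74833…, 0.58167…, 0.07667…
lx·mx: 0, 3.5165…, 2.795167…, 5.31, 5.334…, 1.945667…, 1.512333…, 0.145667… → R0 = 20.559333…
x·lx·mx: 0, 3.5165…, 5.590333…, 15.93, 21.336…, 9.728333…, 9.074…, 1.019667… → Σ = 66.194833…
T = 66.194833… / 20.559333… = 3.219697… → 3.220

3.220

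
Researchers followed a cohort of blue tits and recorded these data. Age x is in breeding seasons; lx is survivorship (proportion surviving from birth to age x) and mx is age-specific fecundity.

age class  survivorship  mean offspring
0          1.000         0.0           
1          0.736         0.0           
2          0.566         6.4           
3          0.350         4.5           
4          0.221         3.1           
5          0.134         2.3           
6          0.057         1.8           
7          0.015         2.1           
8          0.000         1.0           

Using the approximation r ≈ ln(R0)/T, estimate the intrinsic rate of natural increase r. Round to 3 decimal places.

R0 = Σ lx·mx = 0 + 0 + 3.6224 + 1.575 + 0.6851 + 0.3082 + 0.1026 + 0.0315 + 0 = 6.3248
Σ x·lx·mx = 17.0873; T = 17.0873/6.3248 = 2.70163…
r ≈ ln(R0)/T = ln(6.3248)/2.70163… = 0.68273… → 0.683

0.683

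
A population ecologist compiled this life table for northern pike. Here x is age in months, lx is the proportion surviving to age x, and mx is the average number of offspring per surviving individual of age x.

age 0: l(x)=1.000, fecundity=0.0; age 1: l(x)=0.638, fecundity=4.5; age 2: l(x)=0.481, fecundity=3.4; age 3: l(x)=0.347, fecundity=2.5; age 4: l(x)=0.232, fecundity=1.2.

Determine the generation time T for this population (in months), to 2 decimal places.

1.74

lx·mx: 0, 2.871, 1.6354, 0.8675, 0.2784 → R0 = 5.6523
x·lx·mx: 0, 2.871, 3.2708, 2.6025, 1.1136 → Σ = 9.8579
T = 9.8579 / 5.6523 = 1.744051… → 1.74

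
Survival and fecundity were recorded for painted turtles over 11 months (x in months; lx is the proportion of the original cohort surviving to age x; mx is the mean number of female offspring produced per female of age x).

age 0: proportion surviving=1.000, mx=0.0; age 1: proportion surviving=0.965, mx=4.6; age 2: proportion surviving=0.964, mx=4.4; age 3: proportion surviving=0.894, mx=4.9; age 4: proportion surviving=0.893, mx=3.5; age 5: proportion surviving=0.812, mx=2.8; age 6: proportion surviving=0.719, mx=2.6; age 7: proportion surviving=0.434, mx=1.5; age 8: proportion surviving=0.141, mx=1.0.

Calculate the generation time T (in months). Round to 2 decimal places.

lx·mx: 0, 4.439, 4.2416, 4.3806, 3.1255, 2.2736, 1.8694, 0.651, 0.141 → R0 = 21.1217
x·lx·mx: 0, 4.439, 8.4832, 13.1418, 12.502, 11.368, 11.2164, 4.557, 1.128 → Σ = 66.8354
T = 66.8354 / 21.1217 = 3.1643… → 3.16

3.16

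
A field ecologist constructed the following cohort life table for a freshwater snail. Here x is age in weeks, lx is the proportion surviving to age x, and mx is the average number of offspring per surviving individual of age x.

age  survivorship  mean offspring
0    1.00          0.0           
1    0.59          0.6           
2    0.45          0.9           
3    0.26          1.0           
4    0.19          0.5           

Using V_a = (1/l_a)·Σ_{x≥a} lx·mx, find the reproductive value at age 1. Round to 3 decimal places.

lx·mx for x ≥ 1: 0.354, 0.405, 0.26, 0.095 → sum = 1.114
V_1 = 1.114 / l_1 = 1.114 / 0.59 = 1.888136… → 1.888

1.888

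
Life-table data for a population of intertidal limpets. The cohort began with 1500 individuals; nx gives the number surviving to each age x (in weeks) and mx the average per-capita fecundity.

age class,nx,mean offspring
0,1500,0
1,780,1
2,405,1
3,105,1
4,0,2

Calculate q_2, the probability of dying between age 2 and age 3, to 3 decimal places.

0.741

lx = nx/n0 = nx/1500: 1, 0.52, 0.27, 0.07, 0
q_2 = (l_2 − l_3) / l_2 = (0.27 − 0.07) / 0.27
     = 0.2 / 0.27 = 0.740741… → 0.741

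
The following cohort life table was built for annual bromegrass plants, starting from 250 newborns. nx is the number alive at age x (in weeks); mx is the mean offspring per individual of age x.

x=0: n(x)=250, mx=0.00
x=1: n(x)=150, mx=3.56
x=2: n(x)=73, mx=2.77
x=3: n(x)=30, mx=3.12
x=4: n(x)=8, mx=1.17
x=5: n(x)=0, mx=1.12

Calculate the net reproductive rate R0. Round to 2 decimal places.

lx = nx/n0 = nx/250: 1, 0.6, 0.292, 0.12, 0.032, 0
lx·mx by age: 0, 2.136, 0.80884, 0.3744, 0.03744, 0
R0 = Σ lx·mx = 3.35668 → 3.36

3.36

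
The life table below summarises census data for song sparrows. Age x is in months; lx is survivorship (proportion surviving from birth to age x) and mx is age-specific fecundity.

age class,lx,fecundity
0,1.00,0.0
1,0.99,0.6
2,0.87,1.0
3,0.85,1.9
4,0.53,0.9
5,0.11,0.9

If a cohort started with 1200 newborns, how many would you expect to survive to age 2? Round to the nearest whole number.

1044

Expected survivors = N0 · l_2 = 1200 × 0.87 = 1044 → 1044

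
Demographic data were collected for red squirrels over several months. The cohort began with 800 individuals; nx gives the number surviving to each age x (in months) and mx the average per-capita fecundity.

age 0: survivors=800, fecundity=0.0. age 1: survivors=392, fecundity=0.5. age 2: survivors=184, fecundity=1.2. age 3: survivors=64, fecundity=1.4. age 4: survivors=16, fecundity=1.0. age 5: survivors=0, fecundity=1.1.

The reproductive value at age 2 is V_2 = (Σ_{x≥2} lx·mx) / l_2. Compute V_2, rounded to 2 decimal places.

1.77

lx = nx/n0 = nx/800: 1, 0.49, 0.23, 0.08, 0.02, 0
lx·mx for x ≥ 2: 0.276, 0.112, 0.02, 0 → sum = 0.408
V_2 = 0.408 / l_2 = 0.408 / 0.23 = 1.773913… → 1.77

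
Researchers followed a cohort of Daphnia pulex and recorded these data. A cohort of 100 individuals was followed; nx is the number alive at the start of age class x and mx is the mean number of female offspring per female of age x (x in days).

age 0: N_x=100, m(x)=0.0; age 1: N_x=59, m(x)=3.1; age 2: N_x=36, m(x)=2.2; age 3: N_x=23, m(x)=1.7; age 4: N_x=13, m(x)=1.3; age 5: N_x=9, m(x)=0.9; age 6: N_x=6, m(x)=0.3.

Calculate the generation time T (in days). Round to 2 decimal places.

lx = nx/n0 = nx/100: 1, 0.59, 0.36, 0.23, 0.13, 0.09, 0.06
lx·mx: 0, 1.829, 0.792, 0.391, 0.169, 0.081, 0.018 → R0 = 3.28
x·lx·mx: 0, 1.829, 1.584, 1.173, 0.676, 0.405, 0.108 → Σ = 5.775
T = 5.775 / 3.28 = 1.760671… → 1.76

1.76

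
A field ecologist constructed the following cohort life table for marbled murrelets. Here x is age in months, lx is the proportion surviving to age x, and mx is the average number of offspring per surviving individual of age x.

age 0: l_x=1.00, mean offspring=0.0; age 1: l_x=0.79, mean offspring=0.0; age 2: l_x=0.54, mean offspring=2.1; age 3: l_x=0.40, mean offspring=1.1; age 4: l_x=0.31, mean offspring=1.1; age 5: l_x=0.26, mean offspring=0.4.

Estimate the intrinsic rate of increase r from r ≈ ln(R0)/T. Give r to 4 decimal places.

0.2592

R0 = Σ lx·mx = 0 + 0 + 1.134 + 0.44 + 0.341 + 0.104 = 2.019
Σ x·lx·mx = 5.472; T = 5.472/2.019 = 2.71025…
r ≈ ln(R0)/T = ln(2.019)/2.71025… = 0.259239… → 0.2592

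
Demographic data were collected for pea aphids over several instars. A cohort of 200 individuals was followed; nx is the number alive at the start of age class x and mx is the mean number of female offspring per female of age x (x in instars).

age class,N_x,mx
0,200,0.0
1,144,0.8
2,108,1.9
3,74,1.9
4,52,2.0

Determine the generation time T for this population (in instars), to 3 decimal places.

lx = nx/n0 = nx/200: 1, 0.72, 0.54, 0.37, 0.26
lx·mx: 0, 0.576, 1.026, 0.703, 0.52 → R0 = 2.825
x·lx·mx: 0, 0.576, 2.052, 2.109, 2.08 → Σ = 6.817
T = 6.817 / 2.825 = 2.413097… → 2.413

2.413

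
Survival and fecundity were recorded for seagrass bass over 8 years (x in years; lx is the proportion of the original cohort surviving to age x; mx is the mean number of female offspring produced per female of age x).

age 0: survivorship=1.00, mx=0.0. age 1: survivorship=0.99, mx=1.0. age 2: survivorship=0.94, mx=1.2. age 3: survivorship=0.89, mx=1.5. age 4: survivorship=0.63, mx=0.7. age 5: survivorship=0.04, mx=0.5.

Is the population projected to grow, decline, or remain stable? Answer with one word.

R0 = Σ lx·mx = 0 + 0.99 + 1.128 + 1.335 + 0.441 + 0.02 = 3.914
R0 > 1, so the population is growing.

growing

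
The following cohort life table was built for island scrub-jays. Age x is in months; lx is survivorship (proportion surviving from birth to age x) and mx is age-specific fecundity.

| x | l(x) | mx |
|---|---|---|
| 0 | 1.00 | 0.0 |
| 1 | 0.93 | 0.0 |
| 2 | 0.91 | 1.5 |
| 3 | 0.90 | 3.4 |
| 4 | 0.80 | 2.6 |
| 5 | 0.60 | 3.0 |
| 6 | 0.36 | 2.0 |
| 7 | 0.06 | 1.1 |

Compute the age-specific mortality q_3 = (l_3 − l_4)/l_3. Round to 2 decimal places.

q_3 = (l_3 − l_4) / l_3 = (0.9 − 0.8) / 0.9
     = 0.1 / 0.9 = 0.111111… → 0.11

0.11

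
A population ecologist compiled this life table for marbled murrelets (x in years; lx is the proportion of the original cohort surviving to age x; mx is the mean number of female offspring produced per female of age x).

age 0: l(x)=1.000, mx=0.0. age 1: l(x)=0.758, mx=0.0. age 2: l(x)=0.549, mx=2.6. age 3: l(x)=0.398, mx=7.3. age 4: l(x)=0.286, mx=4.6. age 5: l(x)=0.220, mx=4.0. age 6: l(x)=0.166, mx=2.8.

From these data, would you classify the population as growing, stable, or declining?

growing

R0 = Σ lx·mx = 0 + 0 + 1.4274 + 2.9054 + 1.3156 + 0.88 + 0.4648 = 6.9932
R0 > 1, so the population is growing.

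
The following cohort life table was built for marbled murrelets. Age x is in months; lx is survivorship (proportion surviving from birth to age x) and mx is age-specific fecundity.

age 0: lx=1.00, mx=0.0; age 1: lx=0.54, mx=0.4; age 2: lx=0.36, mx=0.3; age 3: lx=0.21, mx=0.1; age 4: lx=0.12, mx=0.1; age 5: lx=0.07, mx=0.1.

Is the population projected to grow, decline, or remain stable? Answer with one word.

declining

R0 = Σ lx·mx = 0 + 0.216 + 0.108 + 0.021 + 0.012 + 0.007 = 0.364
R0 < 1, so the population is declining.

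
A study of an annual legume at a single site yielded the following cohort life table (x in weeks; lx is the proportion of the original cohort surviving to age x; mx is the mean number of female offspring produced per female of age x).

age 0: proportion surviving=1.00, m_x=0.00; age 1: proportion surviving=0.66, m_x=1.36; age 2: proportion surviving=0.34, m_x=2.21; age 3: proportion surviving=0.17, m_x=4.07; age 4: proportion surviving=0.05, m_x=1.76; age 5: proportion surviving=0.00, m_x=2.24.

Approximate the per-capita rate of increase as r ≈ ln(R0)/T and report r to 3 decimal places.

0.446

R0 = Σ lx·mx = 0 + 0.8976 + 0.7514 + 0.6919 + 0.088 + 0 = 2.4289
Σ x·lx·mx = 4.8281; T = 4.8281/2.4289 = 1.98777…
r ≈ ln(R0)/T = ln(2.4289)/1.98777… = 0.44645… → 0.446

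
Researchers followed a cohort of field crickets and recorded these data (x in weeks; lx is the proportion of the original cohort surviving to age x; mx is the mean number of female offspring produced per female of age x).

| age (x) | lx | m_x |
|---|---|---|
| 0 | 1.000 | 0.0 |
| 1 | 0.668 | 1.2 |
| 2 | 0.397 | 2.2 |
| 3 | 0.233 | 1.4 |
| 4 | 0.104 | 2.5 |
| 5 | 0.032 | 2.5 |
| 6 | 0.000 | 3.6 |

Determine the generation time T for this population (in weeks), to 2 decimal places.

lx·mx: 0, 0.8016, 0.8734, 0.3262, 0.26, 0.08, 0 → R0 = 2.3412
x·lx·mx: 0, 0.8016, 1.7468, 0.9786, 1.04, 0.4, 0 → Σ = 4.967
T = 4.967 / 2.3412 = 2.121562… → 2.12

2.12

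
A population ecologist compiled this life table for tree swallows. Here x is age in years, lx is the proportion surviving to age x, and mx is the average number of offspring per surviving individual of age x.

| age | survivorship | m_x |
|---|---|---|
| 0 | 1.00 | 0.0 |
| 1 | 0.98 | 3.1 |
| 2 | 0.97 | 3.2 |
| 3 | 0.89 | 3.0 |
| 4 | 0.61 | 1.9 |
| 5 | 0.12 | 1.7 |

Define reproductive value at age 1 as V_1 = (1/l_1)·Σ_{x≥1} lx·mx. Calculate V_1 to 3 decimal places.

10.383

lx·mx for x ≥ 1: 3.038, 3.104, 2.67, 1.159, 0.204 → sum = 10.175
V_1 = 10.175 / l_1 = 10.175 / 0.98 = 10.382653… → 10.383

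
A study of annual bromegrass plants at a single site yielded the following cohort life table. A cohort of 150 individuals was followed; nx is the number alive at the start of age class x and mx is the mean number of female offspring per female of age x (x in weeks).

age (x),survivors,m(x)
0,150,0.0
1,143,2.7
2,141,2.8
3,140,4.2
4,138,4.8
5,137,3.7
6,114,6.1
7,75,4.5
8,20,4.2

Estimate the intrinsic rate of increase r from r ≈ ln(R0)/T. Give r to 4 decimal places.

0.7613

lx = nx/n0 = nx/150: 1, 0.95333…, 0.94, 0.93333…, 0.92, 0.91333…, 0.76, 0.5, 0.13333…
R0 = Σ lx·mx = 0 + 2.574… + 2.632 + 3.92… + 4.416 + 3.37933… + 4.636 + 2.25 + 0.56… = 24.367333…
Σ x·lx·mx = 102.204667…; T = 102.204667…/24.367333… = 4.19433…
r ≈ ln(R0)/T = ln(24.367333…)/4.19433… = 0.761324… → 0.7613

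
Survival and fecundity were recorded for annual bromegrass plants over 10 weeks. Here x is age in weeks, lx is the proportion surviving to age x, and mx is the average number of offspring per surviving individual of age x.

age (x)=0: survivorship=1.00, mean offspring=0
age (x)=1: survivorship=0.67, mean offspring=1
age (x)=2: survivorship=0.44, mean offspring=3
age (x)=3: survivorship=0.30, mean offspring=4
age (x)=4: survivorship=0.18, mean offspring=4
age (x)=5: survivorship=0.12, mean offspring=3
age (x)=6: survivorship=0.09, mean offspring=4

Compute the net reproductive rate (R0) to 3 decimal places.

lx·mx by age: 0, 0.67, 1.32, 1.2, 0.72, 0.36, 0.36
R0 = Σ lx·mx = 4.63 → 4.630

4.630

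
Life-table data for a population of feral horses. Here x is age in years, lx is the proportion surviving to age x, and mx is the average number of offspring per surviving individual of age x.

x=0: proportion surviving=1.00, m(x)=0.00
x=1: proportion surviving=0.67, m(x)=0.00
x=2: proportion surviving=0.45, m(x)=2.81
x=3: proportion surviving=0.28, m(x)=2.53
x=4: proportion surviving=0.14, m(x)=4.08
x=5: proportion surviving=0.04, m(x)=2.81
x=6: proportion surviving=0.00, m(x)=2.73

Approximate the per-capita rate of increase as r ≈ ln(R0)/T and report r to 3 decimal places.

R0 = Σ lx·mx = 0 + 0 + 1.2645 + 0.7084 + 0.5712 + 0.1124 + 0 = 2.6565
Σ x·lx·mx = 7.501; T = 7.501/2.6565 = 2.82364…
r ≈ ln(R0)/T = ln(2.6565)/2.82364… = 0.34601… → 0.346

0.346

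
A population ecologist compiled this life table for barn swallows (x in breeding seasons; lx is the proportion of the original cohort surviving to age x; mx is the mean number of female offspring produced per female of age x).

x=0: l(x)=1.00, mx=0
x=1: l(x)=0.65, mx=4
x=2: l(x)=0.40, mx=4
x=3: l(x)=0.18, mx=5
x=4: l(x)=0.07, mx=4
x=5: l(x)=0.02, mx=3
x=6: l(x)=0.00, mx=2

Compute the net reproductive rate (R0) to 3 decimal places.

5.440

lx·mx by age: 0, 2.6, 1.6, 0.9, 0.28, 0.06, 0
R0 = Σ lx·mx = 5.44 → 5.440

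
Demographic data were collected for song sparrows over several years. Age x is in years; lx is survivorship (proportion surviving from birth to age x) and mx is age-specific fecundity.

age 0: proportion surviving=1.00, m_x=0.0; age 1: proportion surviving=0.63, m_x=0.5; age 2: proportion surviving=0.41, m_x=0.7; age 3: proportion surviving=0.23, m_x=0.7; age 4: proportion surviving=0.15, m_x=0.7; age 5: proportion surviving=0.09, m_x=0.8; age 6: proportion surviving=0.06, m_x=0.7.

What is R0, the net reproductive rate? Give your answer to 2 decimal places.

0.98

lx·mx by age: 0, 0.315, 0.287, 0.161, 0.105, 0.072, 0.042
R0 = Σ lx·mx = 0.982 → 0.98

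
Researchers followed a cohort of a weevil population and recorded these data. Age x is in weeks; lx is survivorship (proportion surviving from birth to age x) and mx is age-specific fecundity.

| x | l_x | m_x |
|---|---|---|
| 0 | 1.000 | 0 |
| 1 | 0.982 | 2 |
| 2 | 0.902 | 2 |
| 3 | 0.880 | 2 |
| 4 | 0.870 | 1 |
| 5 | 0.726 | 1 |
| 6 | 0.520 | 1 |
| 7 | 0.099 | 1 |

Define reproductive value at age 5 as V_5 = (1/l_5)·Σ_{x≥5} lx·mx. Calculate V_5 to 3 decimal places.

lx·mx for x ≥ 5: 0.726, 0.52, 0.099 → sum = 1.345
V_5 = 1.345 / l_5 = 1.345 / 0.726 = 1.852617… → 1.853

1.853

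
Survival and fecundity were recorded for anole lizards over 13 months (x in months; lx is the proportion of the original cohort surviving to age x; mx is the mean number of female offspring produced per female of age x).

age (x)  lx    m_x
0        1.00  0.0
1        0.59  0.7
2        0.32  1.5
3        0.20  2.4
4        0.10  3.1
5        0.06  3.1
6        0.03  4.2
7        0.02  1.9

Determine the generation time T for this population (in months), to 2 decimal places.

2.95

lx·mx: 0, 0.413, 0.48, 0.48, 0.31, 0.186, 0.126, 0.038 → R0 = 2.033
x·lx·mx: 0, 0.413, 0.96, 1.44, 1.24, 0.93, 0.756, 0.266 → Σ = 6.005
T = 6.005 / 2.033 = 2.953763… → 2.95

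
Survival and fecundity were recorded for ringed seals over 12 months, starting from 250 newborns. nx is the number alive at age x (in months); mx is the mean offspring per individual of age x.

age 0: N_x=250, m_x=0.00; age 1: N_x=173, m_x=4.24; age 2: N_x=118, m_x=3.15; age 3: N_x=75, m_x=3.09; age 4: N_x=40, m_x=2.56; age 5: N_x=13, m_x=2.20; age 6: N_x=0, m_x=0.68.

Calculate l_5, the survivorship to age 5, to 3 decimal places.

l_5 = n_5/n_0 = 13/250 = 0.052 → 0.052

0.052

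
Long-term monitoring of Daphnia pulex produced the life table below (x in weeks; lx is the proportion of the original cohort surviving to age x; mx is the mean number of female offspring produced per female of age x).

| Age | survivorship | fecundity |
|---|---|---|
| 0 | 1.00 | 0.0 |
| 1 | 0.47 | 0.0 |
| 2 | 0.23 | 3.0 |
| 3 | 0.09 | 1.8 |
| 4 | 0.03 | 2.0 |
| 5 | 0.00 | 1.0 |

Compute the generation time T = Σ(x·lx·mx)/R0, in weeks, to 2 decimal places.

2.31

lx·mx: 0, 0, 0.69, 0.162, 0.06, 0 → R0 = 0.912
x·lx·mx: 0, 0, 1.38, 0.486, 0.24, 0 → Σ = 2.106
T = 2.106 / 0.912 = 2.309211… → 2.31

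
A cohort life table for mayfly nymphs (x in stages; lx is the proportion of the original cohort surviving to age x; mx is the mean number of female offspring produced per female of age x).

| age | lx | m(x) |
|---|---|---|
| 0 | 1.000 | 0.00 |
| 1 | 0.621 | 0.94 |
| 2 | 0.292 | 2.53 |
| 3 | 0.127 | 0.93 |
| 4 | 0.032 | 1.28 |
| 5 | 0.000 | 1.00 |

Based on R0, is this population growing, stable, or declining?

growing

R0 = Σ lx·mx = 0 + 0.58374 + 0.73876 + 0.11811 + 0.04096 + 0 = 1.48157
R0 > 1, so the population is growing.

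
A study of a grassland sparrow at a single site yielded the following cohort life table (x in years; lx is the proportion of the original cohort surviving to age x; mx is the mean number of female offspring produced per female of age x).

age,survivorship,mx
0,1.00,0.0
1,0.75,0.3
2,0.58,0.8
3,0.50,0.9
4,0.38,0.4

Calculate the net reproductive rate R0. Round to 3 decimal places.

lx·mx by age: 0, 0.225, 0.464, 0.45, 0.152
R0 = Σ lx·mx = 1.291 → 1.291

1.291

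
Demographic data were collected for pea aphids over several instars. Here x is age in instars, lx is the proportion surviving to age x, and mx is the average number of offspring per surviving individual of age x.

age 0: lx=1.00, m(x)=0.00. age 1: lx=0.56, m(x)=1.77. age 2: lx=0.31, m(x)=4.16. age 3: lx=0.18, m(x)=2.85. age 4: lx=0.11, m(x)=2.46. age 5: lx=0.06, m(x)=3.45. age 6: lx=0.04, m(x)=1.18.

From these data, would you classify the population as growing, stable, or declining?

R0 = Σ lx·mx = 0 + 0.9912 + 1.2896 + 0.513 + 0.2706 + 0.207 + 0.0472 = 3.3186
R0 > 1, so the population is growing.

growing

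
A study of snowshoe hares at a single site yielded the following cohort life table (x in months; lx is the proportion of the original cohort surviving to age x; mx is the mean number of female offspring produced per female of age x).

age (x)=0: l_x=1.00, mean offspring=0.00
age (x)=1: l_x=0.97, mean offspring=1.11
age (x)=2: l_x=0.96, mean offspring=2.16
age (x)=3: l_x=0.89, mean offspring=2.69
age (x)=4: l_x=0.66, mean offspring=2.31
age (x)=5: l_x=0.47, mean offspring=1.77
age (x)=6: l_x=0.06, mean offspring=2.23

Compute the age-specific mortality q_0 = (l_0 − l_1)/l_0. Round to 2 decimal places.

q_0 = (l_0 − l_1) / l_0 = (1 − 0.97) / 1
     = 0.03 / 1 = 0.03 → 0.03

0.03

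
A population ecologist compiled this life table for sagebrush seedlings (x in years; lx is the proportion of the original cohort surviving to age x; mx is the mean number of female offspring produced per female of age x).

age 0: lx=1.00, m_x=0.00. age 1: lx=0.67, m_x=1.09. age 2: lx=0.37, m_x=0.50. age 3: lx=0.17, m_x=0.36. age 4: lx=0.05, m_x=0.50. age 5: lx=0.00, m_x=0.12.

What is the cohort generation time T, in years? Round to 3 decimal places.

1.382

lx·mx: 0, 0.7303, 0.185, 0.0612, 0.025, 0 → R0 = 1.0015
x·lx·mx: 0, 0.7303, 0.37, 0.1836, 0.1, 0 → Σ = 1.3839
T = 1.3839 / 1.0015 = 1.381827… → 1.382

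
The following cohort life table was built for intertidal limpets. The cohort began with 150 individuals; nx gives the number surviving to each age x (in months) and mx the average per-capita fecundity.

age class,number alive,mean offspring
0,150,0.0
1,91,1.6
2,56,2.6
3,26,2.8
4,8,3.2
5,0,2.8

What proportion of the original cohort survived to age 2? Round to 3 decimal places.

l_2 = n_2/n_0 = 56/150 = 0.373333… → 0.373

0.373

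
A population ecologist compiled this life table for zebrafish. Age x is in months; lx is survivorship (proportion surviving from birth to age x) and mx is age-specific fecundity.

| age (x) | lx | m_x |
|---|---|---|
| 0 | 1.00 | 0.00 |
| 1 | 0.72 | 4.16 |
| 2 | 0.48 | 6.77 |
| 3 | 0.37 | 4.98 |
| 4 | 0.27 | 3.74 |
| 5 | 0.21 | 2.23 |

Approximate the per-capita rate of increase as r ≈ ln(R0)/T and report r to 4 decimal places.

1.0092

R0 = Σ lx·mx = 0 + 2.9952 + 3.2496 + 1.8426 + 1.0098 + 0.4683 = 9.5655
Σ x·lx·mx = 21.4029; T = 21.4029/9.5655 = 2.23751…
r ≈ ln(R0)/T = ln(9.5655)/2.23751… = 1.00923… → 1.0092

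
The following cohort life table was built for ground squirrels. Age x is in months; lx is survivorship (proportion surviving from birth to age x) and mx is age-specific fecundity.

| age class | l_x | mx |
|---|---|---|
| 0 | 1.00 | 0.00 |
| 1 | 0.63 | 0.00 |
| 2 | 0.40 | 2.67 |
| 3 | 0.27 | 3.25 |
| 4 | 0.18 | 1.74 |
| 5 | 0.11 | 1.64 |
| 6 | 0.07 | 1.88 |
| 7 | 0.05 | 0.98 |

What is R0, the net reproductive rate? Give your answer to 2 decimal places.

lx·mx by age: 0, 0, 1.068, 0.8775, 0.3132, 0.1804, 0.1316, 0.049
R0 = Σ lx·mx = 2.6197 → 2.62

2.62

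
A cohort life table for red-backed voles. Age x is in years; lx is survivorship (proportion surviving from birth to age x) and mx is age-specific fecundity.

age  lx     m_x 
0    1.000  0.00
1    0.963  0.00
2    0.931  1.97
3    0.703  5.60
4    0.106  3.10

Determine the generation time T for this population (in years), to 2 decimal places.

lx·mx: 0, 0, 1.83407, 3.9368, 0.3286 → R0 = 6.09947
x·lx·mx: 0, 0, 3.66814, 11.8104, 1.3144 → Σ = 16.79294
T = 16.79294 / 6.09947 = 2.75318… → 2.75

2.75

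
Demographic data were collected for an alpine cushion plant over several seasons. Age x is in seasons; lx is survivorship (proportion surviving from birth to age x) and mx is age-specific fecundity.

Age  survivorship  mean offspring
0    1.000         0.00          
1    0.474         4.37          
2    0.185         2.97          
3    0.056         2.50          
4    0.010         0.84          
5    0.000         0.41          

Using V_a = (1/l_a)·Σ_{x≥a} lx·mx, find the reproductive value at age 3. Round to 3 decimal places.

lx·mx for x ≥ 3: 0.14, 0.0084, 0 → sum = 0.1484
V_3 = 0.1484 / l_3 = 0.1484 / 0.056 = 2.65 → 2.650

2.650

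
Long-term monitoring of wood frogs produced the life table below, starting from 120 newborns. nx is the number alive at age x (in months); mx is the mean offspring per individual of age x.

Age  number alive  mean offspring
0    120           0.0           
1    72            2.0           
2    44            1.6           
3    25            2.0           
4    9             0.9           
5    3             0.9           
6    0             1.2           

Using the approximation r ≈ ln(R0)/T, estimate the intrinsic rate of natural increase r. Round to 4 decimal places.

lx = nx/n0 = nx/120: 1, 0.6, 0.36667…, 0.20833…, 0.075, 0.025, 0
R0 = Σ lx·mx = 0 + 1.2 + 0.58667… + 0.41667… + 0.0675 + 0.0225 + 0 = 2.293333…
Σ x·lx·mx = 4.005833…; T = 4.005833…/2.293333… = 1.74673…
r ≈ ln(R0)/T = ln(2.293333…)/1.74673… = 0.475177… → 0.4752

0.4752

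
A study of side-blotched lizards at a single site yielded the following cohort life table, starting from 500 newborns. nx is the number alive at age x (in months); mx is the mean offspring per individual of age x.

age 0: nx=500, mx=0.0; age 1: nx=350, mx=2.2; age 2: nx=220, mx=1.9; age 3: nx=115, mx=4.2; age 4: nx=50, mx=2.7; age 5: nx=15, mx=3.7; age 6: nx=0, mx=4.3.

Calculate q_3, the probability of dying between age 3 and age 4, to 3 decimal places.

0.565

lx = nx/n0 = nx/500: 1, 0.7, 0.44, 0.23, 0.1, 0.03, 0
q_3 = (l_3 − l_4) / l_3 = (0.23 − 0.1) / 0.23
     = 0.13 / 0.23 = 0.565217… → 0.565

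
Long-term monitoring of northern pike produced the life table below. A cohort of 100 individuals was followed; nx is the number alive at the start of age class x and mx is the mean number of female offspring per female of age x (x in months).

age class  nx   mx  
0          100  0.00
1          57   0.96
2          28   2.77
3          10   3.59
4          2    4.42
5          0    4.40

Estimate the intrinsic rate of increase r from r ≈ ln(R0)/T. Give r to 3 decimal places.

0.286

lx = nx/n0 = nx/100: 1, 0.57, 0.28, 0.1, 0.02, 0
R0 = Σ lx·mx = 0 + 0.5472 + 0.7756 + 0.359 + 0.0884 + 0 = 1.7702
Σ x·lx·mx = 3.529; T = 3.529/1.7702 = 1.99356…
r ≈ ln(R0)/T = ln(1.7702)/1.99356… = 0.28647… → 0.286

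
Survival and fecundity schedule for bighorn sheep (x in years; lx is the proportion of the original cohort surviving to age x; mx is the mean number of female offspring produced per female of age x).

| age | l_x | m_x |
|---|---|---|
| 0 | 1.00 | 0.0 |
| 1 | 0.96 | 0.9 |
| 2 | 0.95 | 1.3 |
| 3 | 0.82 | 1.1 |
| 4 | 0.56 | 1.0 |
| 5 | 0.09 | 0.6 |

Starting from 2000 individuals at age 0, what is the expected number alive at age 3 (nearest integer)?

Expected survivors = N0 · l_3 = 2000 × 0.82 = 1640 → 1640

1640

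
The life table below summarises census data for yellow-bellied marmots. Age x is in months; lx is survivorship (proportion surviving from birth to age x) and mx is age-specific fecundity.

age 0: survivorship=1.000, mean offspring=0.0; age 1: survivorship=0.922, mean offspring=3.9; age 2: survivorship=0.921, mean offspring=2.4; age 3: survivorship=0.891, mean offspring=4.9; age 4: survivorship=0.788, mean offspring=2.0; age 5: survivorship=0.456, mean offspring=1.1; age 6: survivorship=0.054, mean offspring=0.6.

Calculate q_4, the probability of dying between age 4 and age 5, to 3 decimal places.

0.421

q_4 = (l_4 − l_5) / l_4 = (0.788 − 0.456) / 0.788
     = 0.332 / 0.788 = 0.42132… → 0.421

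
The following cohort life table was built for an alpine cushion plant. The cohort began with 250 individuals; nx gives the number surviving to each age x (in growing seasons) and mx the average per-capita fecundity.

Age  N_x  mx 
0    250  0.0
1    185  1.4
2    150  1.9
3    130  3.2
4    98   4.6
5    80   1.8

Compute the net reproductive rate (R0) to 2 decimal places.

6.22

lx = nx/n0 = nx/250: 1, 0.74, 0.6, 0.52, 0.392, 0.32
lx·mx by age: 0, 1.036, 1.14, 1.664, 1.8032, 0.576
R0 = Σ lx·mx = 6.2192 → 6.22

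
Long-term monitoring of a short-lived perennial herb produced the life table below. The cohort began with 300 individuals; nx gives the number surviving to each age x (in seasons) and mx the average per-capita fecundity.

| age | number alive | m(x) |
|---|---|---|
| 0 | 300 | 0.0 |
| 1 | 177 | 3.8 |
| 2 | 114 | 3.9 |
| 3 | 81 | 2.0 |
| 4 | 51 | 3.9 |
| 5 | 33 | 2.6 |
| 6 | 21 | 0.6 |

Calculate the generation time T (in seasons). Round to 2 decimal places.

2.12

lx = nx/n0 = nx/300: 1, 0.59, 0.38, 0.27, 0.17, 0.11, 0.07
lx·mx: 0, 2.242, 1.482, 0.54, 0.663, 0.286, 0.042 → R0 = 5.255
x·lx·mx: 0, 2.242, 2.964, 1.62, 2.652, 1.43, 0.252 → Σ = 11.16
T = 11.16 / 5.255 = 2.123692… → 2.12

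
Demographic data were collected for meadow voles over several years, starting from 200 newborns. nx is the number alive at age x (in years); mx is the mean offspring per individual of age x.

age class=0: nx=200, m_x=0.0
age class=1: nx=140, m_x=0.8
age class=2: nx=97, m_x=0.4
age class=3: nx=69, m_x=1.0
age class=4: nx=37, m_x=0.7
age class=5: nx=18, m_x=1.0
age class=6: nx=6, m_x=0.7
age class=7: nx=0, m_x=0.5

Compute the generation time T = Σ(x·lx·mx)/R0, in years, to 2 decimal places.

2.30

lx = nx/n0 = nx/200: 1, 0.7, 0.485, 0.345, 0.185, 0.09, 0.03, 0
lx·mx: 0, 0.56, 0.194, 0.345, 0.1295, 0.09, 0.021, 0 → R0 = 1.3395
x·lx·mx: 0, 0.56, 0.388, 1.035, 0.518, 0.45, 0.126, 0 → Σ = 3.077
T = 3.077 / 1.3395 = 2.297126… → 2.30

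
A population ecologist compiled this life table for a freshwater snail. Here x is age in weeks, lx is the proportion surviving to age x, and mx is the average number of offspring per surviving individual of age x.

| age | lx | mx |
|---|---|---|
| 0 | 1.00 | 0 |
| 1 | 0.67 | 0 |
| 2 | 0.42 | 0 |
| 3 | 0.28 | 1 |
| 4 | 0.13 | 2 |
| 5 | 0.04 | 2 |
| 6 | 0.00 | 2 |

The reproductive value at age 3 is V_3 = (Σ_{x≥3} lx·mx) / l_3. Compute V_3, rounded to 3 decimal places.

lx·mx for x ≥ 3: 0.28, 0.26, 0.08, 0 → sum = 0.62
V_3 = 0.62 / l_3 = 0.62 / 0.28 = 2.214286… → 2.214

2.214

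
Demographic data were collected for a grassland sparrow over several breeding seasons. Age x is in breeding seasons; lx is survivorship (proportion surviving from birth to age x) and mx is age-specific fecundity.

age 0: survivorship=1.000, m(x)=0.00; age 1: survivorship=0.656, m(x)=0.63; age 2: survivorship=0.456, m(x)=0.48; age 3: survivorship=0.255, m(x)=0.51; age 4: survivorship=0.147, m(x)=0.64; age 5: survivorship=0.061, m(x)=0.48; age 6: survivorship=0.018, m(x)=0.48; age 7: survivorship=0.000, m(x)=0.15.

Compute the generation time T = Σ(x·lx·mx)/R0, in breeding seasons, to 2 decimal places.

2.03

lx·mx: 0, 0.41328, 0.21888, 0.13005, 0.09408, 0.02928, 0.00864, 0 → R0 = 0.89421
x·lx·mx: 0, 0.41328, 0.43776, 0.39015, 0.37632, 0.1464, 0.05184, 0 → Σ = 1.81575
T = 1.81575 / 0.89421 = 2.030563… → 2.03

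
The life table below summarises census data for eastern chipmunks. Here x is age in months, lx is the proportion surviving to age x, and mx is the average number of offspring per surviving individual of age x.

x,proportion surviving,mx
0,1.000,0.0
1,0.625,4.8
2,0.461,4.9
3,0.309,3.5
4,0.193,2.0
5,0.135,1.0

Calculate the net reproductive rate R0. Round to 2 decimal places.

lx·mx by age: 0, 3, 2.2589, 1.0815, 0.386, 0.135
R0 = Σ lx·mx = 6.8614 → 6.86

6.86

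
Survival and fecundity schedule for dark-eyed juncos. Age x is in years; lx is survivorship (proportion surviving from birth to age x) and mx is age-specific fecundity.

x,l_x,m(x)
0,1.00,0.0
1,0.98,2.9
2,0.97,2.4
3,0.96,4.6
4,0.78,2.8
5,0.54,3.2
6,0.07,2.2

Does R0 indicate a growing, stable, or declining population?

growing

R0 = Σ lx·mx = 0 + 2.842 + 2.328 + 4.416 + 2.184 + 1.728 + 0.154 = 13.652
R0 > 1, so the population is growing.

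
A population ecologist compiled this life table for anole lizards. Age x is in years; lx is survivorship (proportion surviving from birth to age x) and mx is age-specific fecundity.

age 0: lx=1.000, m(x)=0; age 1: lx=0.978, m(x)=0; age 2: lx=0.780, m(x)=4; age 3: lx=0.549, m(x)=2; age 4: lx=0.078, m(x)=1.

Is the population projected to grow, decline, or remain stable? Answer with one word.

growing

R0 = Σ lx·mx = 0 + 0 + 3.12 + 1.098 + 0.078 = 4.296
R0 > 1, so the population is growing.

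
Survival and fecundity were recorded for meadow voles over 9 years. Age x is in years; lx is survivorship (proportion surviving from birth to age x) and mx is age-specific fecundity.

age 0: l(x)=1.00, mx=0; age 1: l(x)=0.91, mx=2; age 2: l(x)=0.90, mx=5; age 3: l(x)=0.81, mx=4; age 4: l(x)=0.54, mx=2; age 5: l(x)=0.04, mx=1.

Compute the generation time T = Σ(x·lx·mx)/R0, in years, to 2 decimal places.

2.35

lx·mx: 0, 1.82, 4.5, 3.24, 1.08, 0.04 → R0 = 10.68
x·lx·mx: 0, 1.82, 9, 9.72, 4.32, 0.2 → Σ = 25.06
T = 25.06 / 10.68 = 2.346442… → 2.35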